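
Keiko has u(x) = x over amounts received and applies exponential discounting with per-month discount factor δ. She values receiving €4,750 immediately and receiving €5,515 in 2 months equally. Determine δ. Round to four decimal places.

δ ≈ 0.9281

Indifference means u(4750) = δ^2 · u(5515), so δ^2 = u(4750)/u(5515).
With u(x) = x: δ^2 = 4750/5515 = 0.86129.
Taking the square root: δ = 0.86129^(1/2) ≈ 0.9281.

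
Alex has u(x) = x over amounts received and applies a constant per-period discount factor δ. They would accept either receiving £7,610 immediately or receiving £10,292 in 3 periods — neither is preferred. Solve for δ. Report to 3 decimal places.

Equating discounted utilities: u(7610) = δ^3·u(10292) ⇒ δ^3 = u(7610)/u(10292).
With u(x) = x: δ^3 = 7610/10292 = 0.73941.
So δ = 0.73941^(1/3) ≈ 0.904.

δ ≈ 0.904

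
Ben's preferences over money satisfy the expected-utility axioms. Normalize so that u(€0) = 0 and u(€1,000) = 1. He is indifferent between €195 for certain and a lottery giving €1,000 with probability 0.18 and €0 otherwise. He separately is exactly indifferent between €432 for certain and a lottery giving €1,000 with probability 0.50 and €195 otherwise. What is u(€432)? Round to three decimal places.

First, u(€195) = 0.18·u(€1,000) + 0.82·u(€0) = 0.18.
Chaining: u(€432) = 0.50·1.00 + 0.50·0.18 = 0.5900.

0.590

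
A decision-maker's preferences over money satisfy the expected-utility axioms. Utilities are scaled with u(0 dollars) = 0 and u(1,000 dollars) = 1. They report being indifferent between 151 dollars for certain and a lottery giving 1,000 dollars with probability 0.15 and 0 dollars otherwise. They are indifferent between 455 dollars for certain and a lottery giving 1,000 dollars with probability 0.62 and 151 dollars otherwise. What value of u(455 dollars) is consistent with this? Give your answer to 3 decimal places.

From the first indifference, u(151 dollars) = 0.15·u(1,000 dollars) + 0.85·u(0 dollars) = 0.15·1 + 0.85·0 = 0.15.
The second indifference gives u(455 dollars) = 0.62·u(1,000 dollars) + 0.38·u(151 dollars) = 0.62·1.00 + 0.38·0.15 = 0.6770.

0.677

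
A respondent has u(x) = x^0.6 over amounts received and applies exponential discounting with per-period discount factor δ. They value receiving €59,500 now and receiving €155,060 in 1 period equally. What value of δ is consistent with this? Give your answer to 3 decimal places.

δ ≈ 0.563

The payoff in 1 period is discounted by δ, so u(59500) = δ·u(155060) and δ = u(59500)/u(155060).
Since u(x) = x^0.6, δ = (59500/155060)^0.6 = 0.38372^0.6 = 0.56287.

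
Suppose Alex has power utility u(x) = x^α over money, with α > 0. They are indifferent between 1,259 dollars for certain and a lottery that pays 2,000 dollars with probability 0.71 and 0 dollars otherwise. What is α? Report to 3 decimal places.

α ≈ 0.740

The lottery's expected utility is 0.71·u(2000) + 0.29·u(0) = 0.71·2000^α (since u(0) = 0 for α > 0).
Setting u(1259) equal to that: 1259^α = 0.71·2000^α ⇒ (1259/2000)^α = 0.71.
Taking logs: α·ln(1259/2000) = ln(0.71), so α = -0.342490 / -0.462829 ≈ 0.740.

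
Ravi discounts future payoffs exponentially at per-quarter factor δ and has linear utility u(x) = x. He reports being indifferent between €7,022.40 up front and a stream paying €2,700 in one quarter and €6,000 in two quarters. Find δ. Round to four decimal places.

δ ≈ 0.8800

Present value of the stream is 2700·δ + 6000·δ². Indifference gives 2700δ + 6000δ² = 7022.40.
Rearranged: 6000δ² + 2700δ − 7022.40 = 0.
By the quadratic formula (taking the positive root), δ = (−2700 + √175827600.00) / 12000 ≈ 0.8800.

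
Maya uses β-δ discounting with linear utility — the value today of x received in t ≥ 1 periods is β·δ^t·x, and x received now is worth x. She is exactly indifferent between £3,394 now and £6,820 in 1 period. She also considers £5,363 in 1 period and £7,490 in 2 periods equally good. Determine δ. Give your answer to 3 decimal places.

The second indifference involves only future payoffs, so β cancels: β·δ^1·5363 = β·δ^2·7490, giving δ = 5363/7490 = 0.71602.

δ ≈ 0.716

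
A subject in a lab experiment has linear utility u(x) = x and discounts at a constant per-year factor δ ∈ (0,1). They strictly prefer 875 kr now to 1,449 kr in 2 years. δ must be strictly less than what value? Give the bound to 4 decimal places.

δ < 0.7771

Under u(x) = x this choice says 875 > δ^2·1449.
So δ^2 < 875/1449 = 0.60386; taking the square root of both positive sides preserves the inequality.
δ < 0.60386^(1/2) = 0.7771.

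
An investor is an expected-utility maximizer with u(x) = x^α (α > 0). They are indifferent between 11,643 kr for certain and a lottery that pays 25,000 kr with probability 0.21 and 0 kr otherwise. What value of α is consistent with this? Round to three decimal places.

EU(lottery) = 0.21·25000^α + 0.79·0 = 0.21·25000^α.
Setting u(11643) equal to that: 11643^α = 0.21·25000^α ⇒ (11643/25000)^α = 0.21.
Taking logs: α·ln(11643/25000) = ln(0.21), so α = -1.560648 / -0.764171 ≈ 2.042.

α ≈ 2.042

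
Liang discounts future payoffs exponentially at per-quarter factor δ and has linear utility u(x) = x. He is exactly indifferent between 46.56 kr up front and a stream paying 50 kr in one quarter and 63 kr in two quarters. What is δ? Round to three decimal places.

δ ≈ 0.550

The stream is worth 50δ + 63δ² today, so 50δ + 63δ² = 46.56.
That is, 63δ² + 50δ − 46.56 = 0, a quadratic in δ.
By the quadratic formula (taking the positive root), δ = (−50 + √14233.12) / 126 ≈ 0.550.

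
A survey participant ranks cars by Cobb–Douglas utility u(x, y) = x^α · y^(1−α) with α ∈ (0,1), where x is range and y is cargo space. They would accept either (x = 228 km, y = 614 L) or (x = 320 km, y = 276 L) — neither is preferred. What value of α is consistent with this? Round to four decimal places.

α ≈ 0.7023

Indifference: 228^α · 614^(1−α) = 320^α · 276^(1−α).
Taking logs: α·ln 228 + (1−α)·ln 614 = α·ln 320 + (1−α)·ln 276, i.e. α·-0.3389754 = (1−α)·-0.7995941.
With A = -0.3389754 and B = -0.7995941: α·A = (1−α)·B, so α = B/(A+B) = -0.7995941/-1.1385695 ≈ 0.7023.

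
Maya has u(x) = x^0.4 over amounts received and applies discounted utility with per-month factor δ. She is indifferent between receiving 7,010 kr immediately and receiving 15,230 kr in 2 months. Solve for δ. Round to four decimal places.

Indifference means u(7010) = δ^2 · u(15230), so δ^2 = u(7010)/u(15230).
Since u(x) = x^0.4, δ^2 = (7010/15230)^0.4 = 0.46028^0.4 = 0.73317.
Taking the square root: δ = 0.73317^(1/2) ≈ 0.8563.

δ ≈ 0.8563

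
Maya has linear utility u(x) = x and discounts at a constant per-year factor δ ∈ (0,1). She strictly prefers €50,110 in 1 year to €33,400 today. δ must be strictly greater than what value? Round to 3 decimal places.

Under u(x) = x this choice says 33400 < δ·50110.
Dividing through by 50110 gives δ > 0.66653.

δ > 0.667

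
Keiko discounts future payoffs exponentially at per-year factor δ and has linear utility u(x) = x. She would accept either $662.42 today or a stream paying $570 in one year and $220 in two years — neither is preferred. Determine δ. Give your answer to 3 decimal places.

δ ≈ 0.870

The stream is worth 570δ + 220δ² today, so 570δ + 220δ² = 662.42.
That is, 220δ² + 570δ − 662.42 = 0, a quadratic in δ.
δ = (−570 + √(570² + 4·220·662.42)) / (2·220) = (−570 + √907829.60) / 440 ≈ 0.870.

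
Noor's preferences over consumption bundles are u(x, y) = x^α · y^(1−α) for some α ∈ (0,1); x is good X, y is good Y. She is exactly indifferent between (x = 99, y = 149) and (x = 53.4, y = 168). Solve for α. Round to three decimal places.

Set the two utilities equal: 99^α·149^(1−α) = 53.4^α·168^(1−α).
Taking logs: α·ln 99 + (1−α)·ln 149 = α·ln 53.4 + (1−α)·ln 168, i.e. α·0.617309 = (1−α)·0.120018.
Thus α·(0.737327) = 0.120018, so α = 0.120018/0.737327 ≈ 0.163.

α ≈ 0.163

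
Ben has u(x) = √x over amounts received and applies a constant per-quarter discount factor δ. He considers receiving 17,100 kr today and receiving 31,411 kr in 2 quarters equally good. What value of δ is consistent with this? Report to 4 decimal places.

δ ≈ 0.8590

Equating discounted utilities: u(17100) = δ^2·u(31411) ⇒ δ^2 = u(17100)/u(31411).
Since u(x) = √x, δ^2 = √(17100/31411) = 0.73783.
Taking the square root: δ = 0.73783^(1/2) ≈ 0.8590.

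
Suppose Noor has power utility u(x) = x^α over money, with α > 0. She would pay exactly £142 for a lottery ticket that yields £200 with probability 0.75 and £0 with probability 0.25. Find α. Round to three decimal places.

Since u(0) = 0, the lottery's EU is 0.75·200^α.
Setting u(142) equal to that: 142^α = 0.75·200^α ⇒ (142/200)^α = 0.75.
Take logs: α = ln 0.75 / ln(142/200) ≈ 0.83997.

α ≈ 0.840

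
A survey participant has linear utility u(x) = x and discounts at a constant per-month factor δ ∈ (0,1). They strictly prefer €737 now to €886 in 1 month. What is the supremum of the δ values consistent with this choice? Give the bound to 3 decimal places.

Comparing present values: 737 > δ·886.
Dividing through by 886 gives δ < 0.83183.

δ < 0.832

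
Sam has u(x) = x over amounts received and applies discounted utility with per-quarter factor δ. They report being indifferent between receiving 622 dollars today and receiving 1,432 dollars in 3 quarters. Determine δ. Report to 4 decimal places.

Indifference means u(622) = δ^3 · u(1432), so δ^3 = u(622)/u(1432).
With u(x) = x: δ^3 = 622/1432 = 0.43436.
Taking the cube root: δ = 0.43436^(1/3) ≈ 0.7573.

δ ≈ 0.7573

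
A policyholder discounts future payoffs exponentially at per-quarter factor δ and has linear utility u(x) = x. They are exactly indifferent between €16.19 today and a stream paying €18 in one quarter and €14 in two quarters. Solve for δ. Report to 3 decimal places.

δ ≈ 0.610

Equating present values: 16.19 = 18δ + 14δ².
That is, 14δ² + 18δ − 16.19 = 0, a quadratic in δ.
By the quadratic formula (taking the positive root), δ = (−18 + √1230.64) / 28 ≈ 0.610.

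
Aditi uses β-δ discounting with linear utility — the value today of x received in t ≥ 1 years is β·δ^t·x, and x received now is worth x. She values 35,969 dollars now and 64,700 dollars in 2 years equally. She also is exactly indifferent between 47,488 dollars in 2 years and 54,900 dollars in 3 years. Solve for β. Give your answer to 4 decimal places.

Both payoffs in the second observation are in the future, so β drops out: δ^2·47488 = δ^3·54900 ⇒ δ = 47488/54900 = 0.86499.
Now use the now-vs-future pair: 35969 = β·δ^2·64700 gives β = 35969/(0.74821·64700) ≈ 0.7430.

β ≈ 0.7430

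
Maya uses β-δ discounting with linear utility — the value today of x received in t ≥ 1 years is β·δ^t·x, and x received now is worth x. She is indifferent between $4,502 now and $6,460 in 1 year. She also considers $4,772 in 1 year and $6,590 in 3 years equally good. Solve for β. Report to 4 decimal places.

Both payoffs in the second observation are in the future, so β drops out: δ^1·4772 = δ^3·6590 ⇒ δ^2 = 4772/6590 = 0.72413, so δ = 0.85096.
Substituting δ into 4502 = β·δ·6460: β = 4502/(5497.181) ≈ 0.8190.

β ≈ 0.8190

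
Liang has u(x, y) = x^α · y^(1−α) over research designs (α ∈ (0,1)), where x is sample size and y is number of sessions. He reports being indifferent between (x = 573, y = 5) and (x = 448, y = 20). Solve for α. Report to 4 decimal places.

Indifference: 573^α · 5^(1−α) = 448^α · 20^(1−α).
(573/448)^α = (20/5)^(1−α); take logs: α·ln(573/448) = (1−α)·ln(20/5), i.e. α·0.2460925 = (1−α)·1.3862944.
With A = 0.2460925 and B = 1.3862944: α·A = (1−α)·B, so α = B/(A+B) = 1.3862944/1.6323869 ≈ 0.8492.

α ≈ 0.8492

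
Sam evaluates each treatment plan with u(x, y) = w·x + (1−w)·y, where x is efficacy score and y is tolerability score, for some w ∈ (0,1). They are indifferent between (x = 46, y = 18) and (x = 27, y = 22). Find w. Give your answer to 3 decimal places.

w = 0.174

u(46,18) = u(27,22) means w·46 + (1−w)·18 = w·27 + (1−w)·22.
Collecting terms: w·19 = (1−w)·4.
Hence w = 4/(19+4) = 4/23 = 0.174.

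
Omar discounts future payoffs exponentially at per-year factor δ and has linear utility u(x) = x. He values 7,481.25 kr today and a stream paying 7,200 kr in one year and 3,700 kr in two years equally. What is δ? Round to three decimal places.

Equating present values: 7481.25 = 7200δ + 3700δ².
That is, 3700δ² + 7200δ − 7481.25 = 0, a quadratic in δ.
By the quadratic formula (taking the positive root), δ = (−7200 + √162562500.00) / 7400 ≈ 0.750.

δ ≈ 0.750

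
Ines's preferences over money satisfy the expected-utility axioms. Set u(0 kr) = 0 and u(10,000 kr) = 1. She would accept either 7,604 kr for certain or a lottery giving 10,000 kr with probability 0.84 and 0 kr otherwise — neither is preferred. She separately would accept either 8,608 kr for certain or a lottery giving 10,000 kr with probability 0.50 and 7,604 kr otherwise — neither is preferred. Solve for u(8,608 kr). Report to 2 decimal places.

From the first indifference, u(7,604 kr) = 0.84·u(10,000 kr) + 0.16·u(0 kr) = 0.84·1 + 0.16·0 = 0.84.
Then u(8,608 kr) = 0.50·u(10,000 kr) + 0.50·u(7,604 kr) = 0.50·1.00 + 0.50·0.84 = 0.9200.

0.92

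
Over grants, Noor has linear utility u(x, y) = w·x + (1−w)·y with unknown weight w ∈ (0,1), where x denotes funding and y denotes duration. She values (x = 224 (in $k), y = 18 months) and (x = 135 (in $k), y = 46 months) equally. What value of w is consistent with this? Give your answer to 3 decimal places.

u(224,18) = u(135,46) means w·224 + (1−w)·18 = w·135 + (1−w)·46.
Rearranging, 89·w − 28·(1−w) = 0.
Hence w = 28/(89+28) = 28/117 = 0.239.

w = 0.239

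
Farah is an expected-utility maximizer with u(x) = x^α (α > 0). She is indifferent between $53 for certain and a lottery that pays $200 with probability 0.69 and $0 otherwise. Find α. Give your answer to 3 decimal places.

Since u(0) = 0, the lottery's EU is 0.69·200^α.
Equating: 53^α = 0.69·200^α, i.e. 0.2650^α = 0.69.
α = ln(0.69) / ln(53/200) = -0.371064/-1.328025 ≈ 0.279.

α ≈ 0.279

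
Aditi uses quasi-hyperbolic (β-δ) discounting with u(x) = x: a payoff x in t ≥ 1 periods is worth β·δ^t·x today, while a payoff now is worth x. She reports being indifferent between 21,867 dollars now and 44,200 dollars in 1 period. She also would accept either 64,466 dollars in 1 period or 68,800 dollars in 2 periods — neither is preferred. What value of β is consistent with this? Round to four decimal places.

The second indifference involves only future payoffs, so β cancels: β·δ^1·64466 = β·δ^2·68800, giving δ = 64466/68800 = 0.93701.
The first indifference: 21867 = β·δ·44200, so β = 21867/(δ·44200) = 21867/(0.93701·44200) ≈ 0.5280.

β ≈ 0.5280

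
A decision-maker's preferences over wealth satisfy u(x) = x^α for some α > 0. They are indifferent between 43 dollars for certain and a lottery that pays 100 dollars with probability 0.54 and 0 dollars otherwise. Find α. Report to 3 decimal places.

α ≈ 0.730

The lottery's expected utility is 0.54·u(100) + 0.46·u(0) = 0.54·100^α (since u(0) = 0 for α > 0).
Setting u(43) equal to that: 43^α = 0.54·100^α ⇒ (43/100)^α = 0.54.
Take logs: α = ln 0.54 / ln(43/100) ≈ 0.73010.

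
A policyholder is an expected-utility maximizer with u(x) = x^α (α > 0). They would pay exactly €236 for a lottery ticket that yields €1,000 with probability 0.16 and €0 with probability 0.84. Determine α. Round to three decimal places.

EU(lottery) = 0.16·1000^α + 0.84·0 = 0.16·1000^α.
Setting u(236) equal to that: 236^α = 0.16·1000^α ⇒ (236/1000)^α = 0.16.
α = ln(0.16) / ln(236/1000) = -1.832581/-1.443923 ≈ 1.269.

α ≈ 1.269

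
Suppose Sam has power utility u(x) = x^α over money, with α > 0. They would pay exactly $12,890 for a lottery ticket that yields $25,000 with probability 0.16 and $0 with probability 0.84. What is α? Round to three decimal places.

α ≈ 2.766

The lottery's expected utility is 0.16·u(25000) + 0.84·u(0) = 0.16·25000^α (since u(0) = 0 for α > 0).
Indifference: 12890^α = 0.16·25000^α, so (12890/25000)^α = 0.16.
Take logs: α = ln 0.16 / ln(12890/25000) ≈ 2.76648.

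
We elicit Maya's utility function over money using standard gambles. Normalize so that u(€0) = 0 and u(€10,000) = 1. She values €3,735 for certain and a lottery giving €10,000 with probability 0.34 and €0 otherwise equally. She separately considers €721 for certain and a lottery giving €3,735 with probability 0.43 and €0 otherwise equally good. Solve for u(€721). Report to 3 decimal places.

0.146

The first gamble pins u(€3,735): it must equal 0.34·1 + 0.66·0 = 0.34.
Then u(€721) = 0.43·u(€3,735) + 0.57·u(€0) = 0.43·0.34 + 0.57·0.00 = 0.1462.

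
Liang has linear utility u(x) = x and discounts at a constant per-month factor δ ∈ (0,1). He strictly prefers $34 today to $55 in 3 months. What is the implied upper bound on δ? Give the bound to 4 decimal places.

Under u(x) = x this choice says 34 > δ^3·55.
Hence δ^3 < 34/55 = 0.61818, and x ↦ x^(1/3) is increasing on (0,∞).
δ < 0.61818^(1/3) = 0.8519.

δ < 0.8519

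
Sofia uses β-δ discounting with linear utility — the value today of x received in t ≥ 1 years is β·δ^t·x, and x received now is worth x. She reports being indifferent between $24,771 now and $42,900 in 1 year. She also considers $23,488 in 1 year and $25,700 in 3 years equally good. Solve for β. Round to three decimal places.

β ≈ 0.604

The second indifference involves only future payoffs, so β cancels: β·δ^1·23488 = β·δ^3·25700, giving δ^2 = 23488/25700 = 0.91393, so δ = 0.95600.
Substituting δ into 24771 = β·δ·42900: β = 24771/(41012.265) ≈ 0.604.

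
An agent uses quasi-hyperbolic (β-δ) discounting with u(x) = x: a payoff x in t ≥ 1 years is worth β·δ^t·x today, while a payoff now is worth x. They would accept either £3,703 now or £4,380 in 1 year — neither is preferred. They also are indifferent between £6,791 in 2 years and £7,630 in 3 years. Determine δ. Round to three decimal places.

Both payoffs in the second observation are in the future, so β drops out: δ^2·6791 = δ^3·7630 ⇒ δ = 6791/7630 = 0.89004.

δ ≈ 0.890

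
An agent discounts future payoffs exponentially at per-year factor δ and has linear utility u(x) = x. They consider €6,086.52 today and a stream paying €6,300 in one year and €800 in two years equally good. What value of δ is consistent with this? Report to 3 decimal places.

The stream is worth 6300δ + 800δ² today, so 6300δ + 800δ² = 6086.52.
Rearranged: 800δ² + 6300δ − 6086.52 = 0.
δ = (−6300 + √(6300² + 4·800·6086.52)) / (2·800) = (−6300 + √59166864.00) / 1600 ≈ 0.870.

δ ≈ 0.870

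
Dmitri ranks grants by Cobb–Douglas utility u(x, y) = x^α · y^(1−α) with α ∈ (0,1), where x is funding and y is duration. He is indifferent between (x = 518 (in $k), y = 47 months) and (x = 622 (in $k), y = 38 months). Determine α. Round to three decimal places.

Indifference: 518^α · 47^(1−α) = 622^α · 38^(1−α).
Taking logs: α·ln 518 + (1−α)·ln 47 = α·ln 622 + (1−α)·ln 38, i.e. α·-0.182965 = (1−α)·-0.212561.
So α/(1−α) = (-0.212561)/(-0.182965) = 1.161758, and α = 1.161758/2.161758 ≈ 0.537.

α ≈ 0.537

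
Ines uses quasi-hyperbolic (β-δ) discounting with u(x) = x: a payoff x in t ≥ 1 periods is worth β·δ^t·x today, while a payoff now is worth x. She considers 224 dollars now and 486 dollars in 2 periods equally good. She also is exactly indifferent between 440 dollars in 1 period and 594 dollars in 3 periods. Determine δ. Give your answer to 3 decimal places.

δ ≈ 0.861

The second indifference involves only future payoffs, so β cancels: β·δ^1·440 = β·δ^3·594, giving δ^2 = 440/594 = 0.74074, so δ = 0.86066.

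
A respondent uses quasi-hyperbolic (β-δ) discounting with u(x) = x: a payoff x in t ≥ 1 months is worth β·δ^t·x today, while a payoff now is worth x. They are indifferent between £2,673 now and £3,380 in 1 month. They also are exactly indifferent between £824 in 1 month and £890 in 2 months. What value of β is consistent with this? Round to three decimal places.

From the later pair, β·δ^1·824 = β·δ^2·890; dividing through, δ = 824/890 = 0.92584.
The first indifference: 2673 = β·δ·3380, so β = 2673/(δ·3380) = 2673/(0.92584·3380) ≈ 0.854.

β ≈ 0.854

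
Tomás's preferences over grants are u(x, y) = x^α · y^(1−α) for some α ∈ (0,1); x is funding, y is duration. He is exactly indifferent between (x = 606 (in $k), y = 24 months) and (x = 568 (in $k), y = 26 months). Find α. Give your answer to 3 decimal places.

Set the two utilities equal: 606^α·24^(1−α) = 568^α·26^(1−α).
(606/568)^α = (26/24)^(1−α); take logs: α·ln(606/568) = (1−α)·ln(26/24), i.e. α·0.064759 = (1−α)·0.080043.
With A = 0.064759 and B = 0.080043: α·A = (1−α)·B, so α = B/(A+B) = 0.080043/0.144802 ≈ 0.553.

α ≈ 0.553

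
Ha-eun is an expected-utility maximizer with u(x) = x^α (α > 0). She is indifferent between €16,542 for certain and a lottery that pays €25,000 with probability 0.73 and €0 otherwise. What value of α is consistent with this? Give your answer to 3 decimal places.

The lottery's expected utility is 0.73·u(25000) + 0.27·u(0) = 0.73·25000^α (since u(0) = 0 for α > 0).
Indifference: 16542^α = 0.73·25000^α, so (16542/25000)^α = 0.73.
Take logs: α = ln 0.73 / ln(16542/25000) ≈ 0.76206.

α ≈ 0.762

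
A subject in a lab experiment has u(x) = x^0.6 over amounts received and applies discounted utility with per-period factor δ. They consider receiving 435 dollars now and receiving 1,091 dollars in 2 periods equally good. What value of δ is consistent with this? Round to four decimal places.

δ ≈ 0.7589

Indifference means u(435) = δ^2 · u(1091), so δ^2 = u(435)/u(1091).
Since u(x) = x^0.6, δ^2 = (435/1091)^0.6 = 0.39872^0.6 = 0.57597.
Taking the square root: δ = 0.57597^(1/2) ≈ 0.7589.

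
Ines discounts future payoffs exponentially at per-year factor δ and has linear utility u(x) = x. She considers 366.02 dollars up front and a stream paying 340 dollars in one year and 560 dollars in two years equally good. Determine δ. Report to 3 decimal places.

The stream is worth 340δ + 560δ² today, so 340δ + 560δ² = 366.02.
Rearranged: 560δ² + 340δ − 366.02 = 0.
δ = (−340 + √(340² + 4·560·366.02)) / (2·560) = (−340 + √935484.80) / 1120 ≈ 0.560.

δ ≈ 0.560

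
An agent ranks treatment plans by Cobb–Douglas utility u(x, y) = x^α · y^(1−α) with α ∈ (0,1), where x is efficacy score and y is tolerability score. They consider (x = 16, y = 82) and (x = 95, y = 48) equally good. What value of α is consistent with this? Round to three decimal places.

α ≈ 0.231

Set the two utilities equal: 16^α·82^(1−α) = 95^α·48^(1−α).
(16/95)^α = (48/82)^(1−α); take logs: α·ln(16/95) = (1−α)·ln(48/82), i.e. α·-1.781288 = (1−α)·-0.535518.
With A = -1.781288 and B = -0.535518: α·A = (1−α)·B, so α = B/(A+B) = -0.535518/-2.316806 ≈ 0.231.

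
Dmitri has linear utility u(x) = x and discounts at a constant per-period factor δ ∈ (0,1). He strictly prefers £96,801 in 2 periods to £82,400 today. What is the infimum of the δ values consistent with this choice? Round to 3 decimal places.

Comparing present values: 82400 < δ^2·96801.
So δ^2 > 82400/96801 = 0.85123; taking the square root of both positive sides preserves the inequality.
δ > (82400/96801)^(1/2) ≈ 0.923.

δ > 0.923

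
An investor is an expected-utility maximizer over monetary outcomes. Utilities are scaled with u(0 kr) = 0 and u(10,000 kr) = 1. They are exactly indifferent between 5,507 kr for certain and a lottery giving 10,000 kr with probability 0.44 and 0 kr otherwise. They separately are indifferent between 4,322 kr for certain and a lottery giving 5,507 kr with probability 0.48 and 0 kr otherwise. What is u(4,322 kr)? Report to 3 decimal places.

0.211

The first gamble pins u(5,507 kr): it must equal 0.44·1 + 0.56·0 = 0.44.
Chaining: u(4,322 kr) = 0.48·0.44 + 0.52·0.00 = 0.2112.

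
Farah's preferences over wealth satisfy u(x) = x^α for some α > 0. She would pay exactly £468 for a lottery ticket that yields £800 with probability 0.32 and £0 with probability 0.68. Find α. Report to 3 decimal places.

Since u(0) = 0, the lottery's EU is 0.32·800^α.
Equating: 468^α = 0.32·800^α, i.e. 0.5850^α = 0.32.
Take logs: α = ln 0.32 / ln(468/800) ≈ 2.12524.

α ≈ 2.125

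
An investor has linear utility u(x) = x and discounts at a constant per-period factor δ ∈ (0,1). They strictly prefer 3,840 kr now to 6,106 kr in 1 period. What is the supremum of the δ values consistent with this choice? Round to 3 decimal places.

δ < 0.629

Comparing present values: 3840 > δ·6106.
So δ < 3840/6106 = 0.62889.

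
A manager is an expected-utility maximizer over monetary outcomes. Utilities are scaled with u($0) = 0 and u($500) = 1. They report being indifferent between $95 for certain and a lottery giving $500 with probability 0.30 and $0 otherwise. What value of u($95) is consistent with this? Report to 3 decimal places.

0.300

The indifference gives u($95) = 0.30·u($500) + 0.70·u($0) = 0.30·1 + 0.70·0 = 0.30.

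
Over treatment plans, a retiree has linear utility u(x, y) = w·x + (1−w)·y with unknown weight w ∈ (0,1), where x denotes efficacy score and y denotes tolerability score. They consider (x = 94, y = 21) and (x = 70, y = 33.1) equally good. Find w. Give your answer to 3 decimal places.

w = 0.335

Equating utilities: w·94 + (1−w)·21 = w·70 + (1−w)·33.1.
w·(94−70) = (1−w)·(33.1−21), i.e. w·24 = (1−w)·12.1.
The marginal rate of substitution is 12.1/24, so w = 12.1/(24+12.1) = 0.335.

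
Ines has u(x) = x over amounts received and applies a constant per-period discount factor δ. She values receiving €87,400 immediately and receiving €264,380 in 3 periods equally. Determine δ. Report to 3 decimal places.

Equating discounted utilities: u(87400) = δ^3·u(264380) ⇒ δ^3 = u(87400)/u(264380).
With u(x) = x: δ^3 = 87400/264380 = 0.33058.
Hence δ = (0.33058)^(1/3) = 0.69145.

δ ≈ 0.691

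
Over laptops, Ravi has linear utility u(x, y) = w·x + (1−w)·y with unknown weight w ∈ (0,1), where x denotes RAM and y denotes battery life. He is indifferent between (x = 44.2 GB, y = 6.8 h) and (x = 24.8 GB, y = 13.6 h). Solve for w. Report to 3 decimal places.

w = 0.260

Indifference: w·44.2 + (1−w)·6.8 = w·24.8 + (1−w)·13.6.
Collecting terms: w·19.4 = (1−w)·6.8.
Hence w = 6.8/(19.4+6.8) = 6.8/26.2 = 0.260.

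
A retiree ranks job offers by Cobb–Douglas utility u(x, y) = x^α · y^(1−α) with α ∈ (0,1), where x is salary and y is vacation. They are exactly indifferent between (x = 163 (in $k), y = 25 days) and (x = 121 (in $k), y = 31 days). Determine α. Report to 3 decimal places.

Indifference: 163^α · 25^(1−α) = 121^α · 31^(1−α).
Taking logs: α·ln 163 + (1−α)·ln 25 = α·ln 121 + (1−α)·ln 31, i.e. α·0.297960 = (1−α)·0.215111.
With A = 0.297960 and B = 0.215111: α·A = (1−α)·B, so α = B/(A+B) = 0.215111/0.513071 ≈ 0.419.

α ≈ 0.419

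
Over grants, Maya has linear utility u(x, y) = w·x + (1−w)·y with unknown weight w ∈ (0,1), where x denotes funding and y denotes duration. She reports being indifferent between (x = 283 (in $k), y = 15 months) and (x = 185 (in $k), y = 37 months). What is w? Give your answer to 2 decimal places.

w = 0.18

Equating utilities: w·283 + (1−w)·15 = w·185 + (1−w)·37.
Rearranging, 98·w − 22·(1−w) = 0.
So w/(1−w) = 22/98 = 0.2245, giving w = 22/(98+22) = 0.18.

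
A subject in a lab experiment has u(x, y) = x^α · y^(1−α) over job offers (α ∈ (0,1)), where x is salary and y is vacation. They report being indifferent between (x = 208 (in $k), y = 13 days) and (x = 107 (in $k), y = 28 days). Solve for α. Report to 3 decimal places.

The Cobb–Douglas utilities coincide, so 208^α·13^(1−α) = 107^α·28^(1−α).
Rearrange to (208/107)^α = (28/13)^(1−α) and take logs: α·0.664709 = (1−α)·0.767255.
With A = 0.664709 and B = 0.767255: α·A = (1−α)·B, so α = B/(A+B) = 0.767255/1.431964 ≈ 0.536.

α ≈ 0.536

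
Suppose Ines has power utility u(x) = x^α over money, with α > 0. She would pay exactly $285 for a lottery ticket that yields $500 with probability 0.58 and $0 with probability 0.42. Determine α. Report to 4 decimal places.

α ≈ 0.9691

The lottery's expected utility is 0.58·u(500) + 0.42·u(0) = 0.58·500^α (since u(0) = 0 for α > 0).
Equating: 285^α = 0.58·500^α, i.e. 0.5700^α = 0.58.
α = ln(0.58) / ln(285/500) = -0.5447272/-0.5621189 ≈ 0.9691.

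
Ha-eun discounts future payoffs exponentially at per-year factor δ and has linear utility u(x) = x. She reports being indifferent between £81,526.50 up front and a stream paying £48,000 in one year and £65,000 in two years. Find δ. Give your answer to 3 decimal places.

Present value of the stream is 48000·δ + 65000·δ². Indifference gives 48000δ + 65000δ² = 81526.50.
That is, 65000δ² + 48000δ − 81526.50 = 0, a quadratic in δ.
The positive root is δ = [−48000 + √(48000² + 4·65000·81526.50)] / (2·65000) = (−48000 + 153300.000)/130000 ≈ 0.810.

δ ≈ 0.810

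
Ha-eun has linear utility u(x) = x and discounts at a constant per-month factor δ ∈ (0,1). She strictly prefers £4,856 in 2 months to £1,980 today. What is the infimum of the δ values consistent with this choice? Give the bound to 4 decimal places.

δ > 0.6385

Comparing present values: 1980 < δ^2·4856.
So δ^2 > 1980/4856 = 0.40774; taking the square root of both positive sides preserves the inequality.
δ > 0.40774^(1/2) = 0.6385.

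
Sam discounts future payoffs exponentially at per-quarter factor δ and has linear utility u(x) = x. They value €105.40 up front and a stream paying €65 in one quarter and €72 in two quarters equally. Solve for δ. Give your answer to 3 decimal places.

Present value of the stream is 65·δ + 72·δ². Indifference gives 65δ + 72δ² = 105.40.
That is, 72δ² + 65δ − 105.40 = 0, a quadratic in δ.
By the quadratic formula (taking the positive root), δ = (−65 + √34580.20) / 144 ≈ 0.840.

δ ≈ 0.840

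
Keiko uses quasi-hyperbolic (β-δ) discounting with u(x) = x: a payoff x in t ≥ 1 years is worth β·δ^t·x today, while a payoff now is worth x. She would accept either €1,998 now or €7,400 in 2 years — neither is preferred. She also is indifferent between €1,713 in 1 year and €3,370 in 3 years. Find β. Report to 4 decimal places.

β ≈ 0.5312

Both payoffs in the second observation are in the future, so β drops out: δ^1·1713 = δ^3·3370 ⇒ δ^2 = 1713/3370 = 0.50831, so δ = 0.71296.
The first indifference: 1998 = β·δ^2·7400, so β = 1998/(δ^2·7400) = 1998/(0.50831·7400) ≈ 0.5312.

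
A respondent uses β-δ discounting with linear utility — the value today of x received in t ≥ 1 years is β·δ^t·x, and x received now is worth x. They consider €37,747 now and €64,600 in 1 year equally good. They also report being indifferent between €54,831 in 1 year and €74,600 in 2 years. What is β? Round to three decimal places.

The second indifference involves only future payoffs, so β cancels: β·δ^1·54831 = β·δ^2·74600, giving δ = 54831/74600 = 0.73500.
Now use the now-vs-future pair: 37747 = β·δ·64600 gives β = 37747/(0.73500·64600) ≈ 0.795.

β ≈ 0.795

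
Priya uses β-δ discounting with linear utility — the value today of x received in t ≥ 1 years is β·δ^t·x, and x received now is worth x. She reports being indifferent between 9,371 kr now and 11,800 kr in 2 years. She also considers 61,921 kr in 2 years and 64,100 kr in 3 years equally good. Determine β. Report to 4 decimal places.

From the later pair, β·δ^2·61921 = β·δ^3·64100; dividing through, δ = 61921/64100 = 0.96601.
Substituting δ into 9371 = β·δ^2·11800: β = 9371/(11011.383) ≈ 0.8510.

β ≈ 0.8510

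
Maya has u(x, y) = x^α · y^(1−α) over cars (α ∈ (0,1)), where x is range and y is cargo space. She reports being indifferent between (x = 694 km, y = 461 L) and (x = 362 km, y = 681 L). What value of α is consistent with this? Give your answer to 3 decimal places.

The Cobb–Douglas utilities coincide, so 694^α·461^(1−α) = 362^α·681^(1−α).
Taking logs: α·ln 694 + (1−α)·ln 461 = α·ln 362 + (1−α)·ln 681, i.e. α·0.650828 = (1−α)·0.390164.
Thus α·(1.040992) = 0.390164, so α = 0.390164/1.040992 ≈ 0.375.

α ≈ 0.375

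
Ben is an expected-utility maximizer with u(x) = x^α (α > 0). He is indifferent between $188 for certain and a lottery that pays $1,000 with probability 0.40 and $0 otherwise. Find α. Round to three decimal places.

α ≈ 0.548

Since u(0) = 0, the lottery's EU is 0.40·1000^α.
Equating: 188^α = 0.40·1000^α, i.e. 0.1880^α = 0.40.
Taking logs: α·ln(188/1000) = ln(0.40), so α = -0.916291 / -1.671313 ≈ 0.548.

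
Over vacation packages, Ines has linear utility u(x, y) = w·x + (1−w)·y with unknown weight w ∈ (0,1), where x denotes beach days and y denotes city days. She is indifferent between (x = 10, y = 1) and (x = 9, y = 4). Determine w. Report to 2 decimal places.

Indifference: w·10 + (1−w)·1 = w·9 + (1−w)·4.
Rearranging, 1·w − 3·(1−w) = 0.
The marginal rate of substitution is 3/1, so w = 3/(1+3) = 0.75.

w = 0.75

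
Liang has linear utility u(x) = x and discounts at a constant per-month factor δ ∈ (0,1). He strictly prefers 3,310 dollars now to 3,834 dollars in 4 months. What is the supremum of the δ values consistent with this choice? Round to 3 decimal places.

Comparing present values: 3310 > δ^4·3834.
Dividing by 3834: δ^4 < 0.86333. Both sides are positive, so the 4th root keeps the direction.
δ < (3310/3834)^(1/4) ≈ 0.964.

δ < 0.964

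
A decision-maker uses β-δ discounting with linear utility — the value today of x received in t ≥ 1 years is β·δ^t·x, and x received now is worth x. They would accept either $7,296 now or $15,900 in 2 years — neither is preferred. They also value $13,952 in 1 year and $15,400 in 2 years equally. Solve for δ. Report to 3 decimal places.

Both payoffs in the second observation are in the future, so β drops out: δ^1·13952 = δ^2·15400 ⇒ δ = 13952/15400 = 0.90597.

δ ≈ 0.906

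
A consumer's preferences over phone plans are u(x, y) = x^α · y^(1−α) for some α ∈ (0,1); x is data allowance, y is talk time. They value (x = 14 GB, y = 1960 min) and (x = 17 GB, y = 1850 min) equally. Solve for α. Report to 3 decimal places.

The Cobb–Douglas utilities coincide, so 14^α·1960^(1−α) = 17^α·1850^(1−α).
Rearrange to (14/17)^α = (1850/1960)^(1−α) and take logs: α·-0.194156 = (1−α)·-0.057759.
With A = -0.194156 and B = -0.057759: α·A = (1−α)·B, so α = B/(A+B) = -0.057759/-0.251915 ≈ 0.229.

α ≈ 0.229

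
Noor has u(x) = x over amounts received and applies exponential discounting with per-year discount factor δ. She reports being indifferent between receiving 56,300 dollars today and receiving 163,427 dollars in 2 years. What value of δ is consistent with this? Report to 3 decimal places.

Indifference means u(56300) = δ^2 · u(163427), so δ^2 = u(56300)/u(163427).
With u(x) = x: δ^2 = 56300/163427 = 0.34450.
Taking the square root: δ = 0.34450^(1/2) ≈ 0.587.

δ ≈ 0.587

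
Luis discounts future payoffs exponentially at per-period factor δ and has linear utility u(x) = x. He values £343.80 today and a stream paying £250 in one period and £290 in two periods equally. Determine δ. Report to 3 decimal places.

The stream is worth 250δ + 290δ² today, so 250δ + 290δ² = 343.80.
So 290δ² + 250δ − 343.80 = 0.
The positive root is δ = [−250 + √(250² + 4·290·343.80)] / (2·290) = (−250 + 679.197)/580 ≈ 0.740.

δ ≈ 0.740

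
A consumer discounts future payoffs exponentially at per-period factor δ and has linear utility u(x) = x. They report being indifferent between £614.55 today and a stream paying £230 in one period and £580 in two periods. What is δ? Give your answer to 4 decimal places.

δ ≈ 0.8500

Equating present values: 614.55 = 230δ + 580δ².
So 580δ² + 230δ − 614.55 = 0.
The positive root is δ = [−230 + √(230² + 4·580·614.55)] / (2·580) = (−230 + 1216.000)/1160 ≈ 0.8500.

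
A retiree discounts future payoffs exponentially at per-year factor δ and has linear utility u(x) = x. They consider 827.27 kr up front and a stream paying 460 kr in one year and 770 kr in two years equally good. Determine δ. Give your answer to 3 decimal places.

δ ≈ 0.780

Equating present values: 827.27 = 460δ + 770δ².
So 770δ² + 460δ − 827.27 = 0.
δ = (−460 + √(460² + 4·770·827.27)) / (2·770) = (−460 + √2759591.60) / 1540 ≈ 0.780.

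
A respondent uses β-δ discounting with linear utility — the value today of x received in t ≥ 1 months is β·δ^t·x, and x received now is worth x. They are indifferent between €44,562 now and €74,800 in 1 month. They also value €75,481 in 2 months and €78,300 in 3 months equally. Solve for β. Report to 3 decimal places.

β ≈ 0.618

The second indifference involves only future payoffs, so β cancels: β·δ^2·75481 = β·δ^3·78300, giving δ = 75481/78300 = 0.96400.
The first indifference: 44562 = β·δ·74800, so β = 44562/(δ·74800) = 44562/(0.96400·74800) ≈ 0.618.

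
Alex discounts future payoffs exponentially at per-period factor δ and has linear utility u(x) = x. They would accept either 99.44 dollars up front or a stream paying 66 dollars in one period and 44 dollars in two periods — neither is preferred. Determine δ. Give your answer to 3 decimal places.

Equating present values: 99.44 = 66δ + 44δ².
So 44δ² + 66δ − 99.44 = 0.
δ = (−66 + √(66² + 4·44·99.44)) / (2·44) = (−66 + √21857.44) / 88 ≈ 0.930.

δ ≈ 0.930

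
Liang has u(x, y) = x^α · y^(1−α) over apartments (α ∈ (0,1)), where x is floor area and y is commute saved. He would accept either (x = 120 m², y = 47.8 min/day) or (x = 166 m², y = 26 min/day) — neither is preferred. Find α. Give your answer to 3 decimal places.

The Cobb–Douglas utilities coincide, so 120^α·47.8^(1−α) = 166^α·26^(1−α).
Taking logs: α·ln 120 + (1−α)·ln 47.8 = α·ln 166 + (1−α)·ln 26, i.e. α·-0.324496 = (1−α)·-0.608929.
So α/(1−α) = (-0.608929)/(-0.324496) = 1.876538, and α = 1.876538/2.876538 ≈ 0.652.

α ≈ 0.652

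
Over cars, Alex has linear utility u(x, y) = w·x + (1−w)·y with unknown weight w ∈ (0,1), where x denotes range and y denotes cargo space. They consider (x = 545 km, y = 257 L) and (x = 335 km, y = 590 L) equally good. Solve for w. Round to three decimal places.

w = 0.613

Indifference: w·545 + (1−w)·257 = w·335 + (1−w)·590.
Rearranging, 210·w − 333·(1−w) = 0.
The marginal rate of substitution is 333/210, so w = 333/(210+333) = 0.613.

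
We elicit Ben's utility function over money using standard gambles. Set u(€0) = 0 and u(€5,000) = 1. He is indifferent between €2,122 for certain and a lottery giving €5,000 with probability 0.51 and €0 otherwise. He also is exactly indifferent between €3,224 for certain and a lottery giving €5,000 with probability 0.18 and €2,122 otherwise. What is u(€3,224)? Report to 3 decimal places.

0.598

The first gamble pins u(€2,122): it must equal 0.51·1 + 0.49·0 = 0.51.
Chaining: u(€3,224) = 0.18·1.00 + 0.82·0.51 = 0.5982.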